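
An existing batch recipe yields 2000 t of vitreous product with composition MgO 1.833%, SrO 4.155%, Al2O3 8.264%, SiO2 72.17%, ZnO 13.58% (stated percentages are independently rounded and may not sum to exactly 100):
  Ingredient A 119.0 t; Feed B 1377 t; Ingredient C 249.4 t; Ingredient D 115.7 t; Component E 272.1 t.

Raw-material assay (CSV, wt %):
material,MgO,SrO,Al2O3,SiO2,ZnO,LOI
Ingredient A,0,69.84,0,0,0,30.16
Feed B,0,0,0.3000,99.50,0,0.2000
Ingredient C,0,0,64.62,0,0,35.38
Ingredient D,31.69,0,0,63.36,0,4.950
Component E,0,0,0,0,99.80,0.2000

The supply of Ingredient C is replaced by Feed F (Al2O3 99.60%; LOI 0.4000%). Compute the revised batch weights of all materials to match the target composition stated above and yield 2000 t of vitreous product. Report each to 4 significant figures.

The intermediate values are displayed with 4-significant-digit rounding within the worked lines. All arithmetic holds exact precision at every stage; exactly one rounding goes into every reported number — derived quantities (the yield, totals, LOI, net glass mass, the five compositions) are rebuilt starting from the weights per 2000 t of glass in full float precision as given in problem or answer.
Target oxide masses per 2000 t vitreous product:
  MgO: 1.833% × 2000 = 36.66 t
  SrO: 4.155% × 2000 = 83.10 t
  Al2O3: 8.264% × 2000 = 165.3 t
  SiO2: 72.17% × 2000 = 1443 t
  ZnO: 13.58% × 2000 = 271.6 t
Mass-balance tally per oxide applying the batch weights above, under the basis named above (oxide sums agree with the targets up to rounding of the answer):
  MgO: 115.7·0.3169 = 36.67 t (target 36.66 t)
  SrO: 119.0·0.6984 = 83.11 t (target 83.10 t)
  Al2O3: 1377·0.003000 + 161.8·0.9960 = 165.3 t (target 165.3 t)
  SiO2: 1377·0.9950 + 115.7·0.6336 = 1443 t (target 1443 t)
  ZnO: 272.1·0.9980 = 271.6 t (target 271.6 t)
Auditing the glass mass value: Σ batch − LOI loss = 2000 t (the Σ of target masses is 2000 t; against the stated basis, 2000 t — rounding explains the deltas).
Batch grand total — Σ batch = 2046 t; LOI loss = Σ batch·LOI = 45.56 t; yield: glass divided by total = 97.77%.

Revised batch per 2000 t vitreous product:
  Ingredient A: 119.0 t
  Feed B: 1377 t
  Feed F: 161.8 t
  Ingredient D: 115.7 t
  Component E: 272.1 t
Total batch = 2046 t; LOI loss = 45.56 t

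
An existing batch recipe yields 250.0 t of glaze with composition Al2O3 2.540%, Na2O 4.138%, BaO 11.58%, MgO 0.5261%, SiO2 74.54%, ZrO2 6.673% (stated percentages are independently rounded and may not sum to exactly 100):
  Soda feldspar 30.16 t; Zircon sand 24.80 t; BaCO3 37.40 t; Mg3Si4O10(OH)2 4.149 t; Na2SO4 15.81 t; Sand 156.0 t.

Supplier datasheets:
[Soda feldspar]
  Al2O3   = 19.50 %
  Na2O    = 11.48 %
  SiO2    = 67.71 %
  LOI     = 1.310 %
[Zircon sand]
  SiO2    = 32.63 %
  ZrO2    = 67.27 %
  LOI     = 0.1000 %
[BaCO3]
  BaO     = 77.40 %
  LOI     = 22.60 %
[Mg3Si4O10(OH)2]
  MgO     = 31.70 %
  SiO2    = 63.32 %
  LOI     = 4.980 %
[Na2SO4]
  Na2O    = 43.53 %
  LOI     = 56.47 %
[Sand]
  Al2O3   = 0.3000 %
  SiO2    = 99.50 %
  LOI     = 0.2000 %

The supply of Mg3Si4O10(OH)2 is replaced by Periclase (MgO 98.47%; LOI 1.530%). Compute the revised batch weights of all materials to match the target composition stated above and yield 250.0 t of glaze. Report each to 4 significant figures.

The intermediate values appear rounded off to 4 significant figures across the worked steps; the whole derivation keeps full precision at all times. Every reported figure takes exactly one rounding. The derived quantities are computed from the batch weights per 250.0 t of glass in full float precision (the yield, six oxide percentages, totals, ignition loss, glass mass) exactly as shown in the problem or the answer.
The oxide mass targets at 250.0 t glaze:
  Al2O3: 2.540% × 250.0 = 6.350 t
  Na2O: 4.138% × 250.0 = 10.34 t
  BaO: 11.58% × 250.0 = 28.95 t
  MgO: 0.5261% × 250.0 = 1.315 t
  SiO2: 74.54% × 250.0 = 186.4 t
  ZrO2: 6.673% × 250.0 = 16.68 t
Per-oxide balance check per the reported batch figures, for the quoted basis mass (target by target, the sums agree given rounding of the digits):
  Al2O3: 30.12·0.1950 + 158.7·0.003000 = 6.349 t (target 6.350 t)
  Na2O: 30.12·0.1148 + 15.82·0.4353 = 10.34 t (target 10.34 t)
  BaO: 37.40·0.7740 = 28.95 t (target 28.95 t)
  MgO: 1.336·0.9847 = 1.316 t (target 1.315 t)
  SiO2: 30.12·0.6771 + 24.80·0.3263 + 158.7·0.9950 = 186.4 t (target 186.4 t)
  ZrO2: 24.80·0.6727 = 16.68 t (target 16.68 t)
The glass-mass cross-check: Σ batch − LOI loss = 250.0 t (targets for the oxides total 250.0 t; basis as stated: 250.0 t — deltas are rounding alone).
Summing the batch: Σ batch = 268.2 t; Σ batch·LOI gives LOI loss = 18.14 t; as yield: glass ÷ batch → 93.23%.

Revised batch per 250.0 t glaze:
  Soda feldspar: 30.12 t
  Zircon sand: 24.80 t
  BaCO3: 37.40 t
  Periclase: 1.336 t
  Na2SO4: 15.82 t
  Sand: 158.7 t
Total batch = 268.2 t; LOI loss = 18.14 t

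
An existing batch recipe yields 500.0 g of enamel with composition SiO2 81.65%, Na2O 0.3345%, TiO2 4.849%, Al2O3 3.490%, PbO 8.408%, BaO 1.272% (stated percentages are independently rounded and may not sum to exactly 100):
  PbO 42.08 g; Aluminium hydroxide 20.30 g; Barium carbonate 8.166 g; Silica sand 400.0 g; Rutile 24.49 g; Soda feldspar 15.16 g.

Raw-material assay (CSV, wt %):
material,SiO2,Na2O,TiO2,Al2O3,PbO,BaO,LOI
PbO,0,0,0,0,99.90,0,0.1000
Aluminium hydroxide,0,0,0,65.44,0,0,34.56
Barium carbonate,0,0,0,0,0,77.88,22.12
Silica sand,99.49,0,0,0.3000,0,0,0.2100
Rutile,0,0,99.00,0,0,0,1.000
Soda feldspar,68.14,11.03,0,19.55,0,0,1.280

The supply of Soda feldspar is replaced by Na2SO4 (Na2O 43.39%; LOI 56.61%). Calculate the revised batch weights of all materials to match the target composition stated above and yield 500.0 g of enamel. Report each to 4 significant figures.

Revised batch per 500.0 g enamel:
  PbO: 42.08 g
  Aluminium hydroxide: 24.78 g
  Barium carbonate: 8.166 g
  Silica sand: 410.3 g
  Rutile: 24.49 g
  Na2SO4: 3.855 g
Total batch = 513.7 g; LOI loss = 13.70 g

The intermediate values are printed rounded to 4 significant digits across the worked steps. All internal work holds full precision at each step. Each reported result includes exactly one rounding; the derived quantities (LOI, the six compositions, glass mass, totals, the yield) are computed at exact precision using the weight values per 500.0 g of glass, exactly as printed in question or answer.
Target masses of each oxide per 500.0 g enamel:
  SiO2: 81.65% × 500.0 = 408.2 g
  Na2O: 0.3345% × 500.0 = 1.672 g
  TiO2: 4.849% × 500.0 = 24.24 g
  Al2O3: 3.490% × 500.0 = 17.45 g
  PbO: 8.408% × 500.0 = 42.04 g
  BaO: 1.272% × 500.0 = 6.360 g
Per-oxide balance check with the batch weights as given, relative to the basis at hand (delivered sums recover each target once rounding is allowed for):
  SiO2: 410.3·0.9949 = 408.2 g (target 408.2 g)
  Na2O: 3.855·0.4339 = 1.673 g (target 1.672 g)
  TiO2: 24.49·0.9900 = 24.25 g (target 24.24 g)
  Al2O3: 24.78·0.6544 + 410.3·0.003000 = 17.45 g (target 17.45 g)
  PbO: 42.08·0.9990 = 42.04 g (target 42.04 g)
  BaO: 8.166·0.7788 = 6.360 g (target 6.360 g)
Glass-mass sanity pass: total batch − LOI = 500.0 g (oxide target masses add up to 500.0 g; with the basis standing at 500.0 g — a pure rounding effect).
Adding the batch up: Σ batch = 513.7 g; Σ batch·LOI gives LOI loss = 13.70 g; glass ÷ batch gives a yield of 97.33%.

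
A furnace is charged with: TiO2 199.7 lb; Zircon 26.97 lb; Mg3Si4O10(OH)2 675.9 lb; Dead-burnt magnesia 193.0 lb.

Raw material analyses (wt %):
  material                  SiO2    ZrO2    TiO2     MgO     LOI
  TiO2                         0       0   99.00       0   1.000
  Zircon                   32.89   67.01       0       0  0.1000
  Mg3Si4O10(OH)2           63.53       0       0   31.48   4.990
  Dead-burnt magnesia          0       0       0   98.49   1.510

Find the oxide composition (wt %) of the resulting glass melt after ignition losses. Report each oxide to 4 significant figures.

All arithmetic runs at exact precision all the way through — values along the way appear rounded off to 4 significant figures alongside each step; every reported result is rounded just once. All derived quantities (LOI, four oxide percentages, net glass mass, yield, totals) are computed from the weighed amounts per 1057 lb of glass in full float precision as set out in question or answer.
Oxide-by-oxide delivered mass:
  SiO2: 26.97·0.3289 + 675.9·0.6353 = 438.3 lb
  ZrO2: 26.97·0.6701 = 18.07 lb
  TiO2: 199.7·0.9900 = 197.7 lb
  MgO: 675.9·0.3148 + 193.0·0.9849 = 402.9 lb
LOI: 199.7·0.01000 + 26.97·0.001000 + 675.9·0.04990 + 193.0·0.01510 = 38.67 lb
Glass = total batch minus LOI = 1096 − 38.67 = 1057 lb (= the summed oxide contributions)
wt %: oxide over glass, times 100

Glass mass = 1057 lb (batch 1096 − LOI 38.67).
Composition: SiO2 41.47%, ZrO2 1.710%, TiO2 18.71%, MgO 38.12%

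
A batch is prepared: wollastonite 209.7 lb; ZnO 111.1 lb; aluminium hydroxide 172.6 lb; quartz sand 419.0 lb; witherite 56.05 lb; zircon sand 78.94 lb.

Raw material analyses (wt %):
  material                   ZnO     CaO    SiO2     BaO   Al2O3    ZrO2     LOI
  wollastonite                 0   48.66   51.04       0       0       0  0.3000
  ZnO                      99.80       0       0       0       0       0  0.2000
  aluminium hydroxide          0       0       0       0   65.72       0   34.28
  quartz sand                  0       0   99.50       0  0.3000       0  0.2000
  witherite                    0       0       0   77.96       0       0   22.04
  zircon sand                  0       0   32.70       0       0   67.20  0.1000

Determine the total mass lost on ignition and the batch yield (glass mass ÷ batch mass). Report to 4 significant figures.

LOI loss = 73.29 lb; glass = 974.1 lb; yield = 93.00%

Mid-chain values appear rounded to four significant digits on the page — all internal work keeps full precision from first step to last; exactly one rounding is applied to each reported figure. All derived quantities are rebuilt at full float precision (the totals, the six compositions, the yield, glass mass, ignition loss) using the weight values per 974.1 lb of glass, as they appear in the problem or the answer.
Ignition loss by material:
  wollastonite: 209.7 × 0.003000 = 0.6291 lb
  ZnO: 111.1 × 0.002000 = 0.2222 lb
  aluminium hydroxide: 172.6 × 0.3428 = 59.17 lb
  quartz sand: 419.0 × 0.002000 = 0.8380 lb
  witherite: 56.05 × 0.2204 = 12.35 lb
  zircon sand: 78.94 × 0.001000 = 0.07894 lb
Total LOI = 73.29 lb
Glass = batch − LOI = 1047 − 73.29 = 974.1 lb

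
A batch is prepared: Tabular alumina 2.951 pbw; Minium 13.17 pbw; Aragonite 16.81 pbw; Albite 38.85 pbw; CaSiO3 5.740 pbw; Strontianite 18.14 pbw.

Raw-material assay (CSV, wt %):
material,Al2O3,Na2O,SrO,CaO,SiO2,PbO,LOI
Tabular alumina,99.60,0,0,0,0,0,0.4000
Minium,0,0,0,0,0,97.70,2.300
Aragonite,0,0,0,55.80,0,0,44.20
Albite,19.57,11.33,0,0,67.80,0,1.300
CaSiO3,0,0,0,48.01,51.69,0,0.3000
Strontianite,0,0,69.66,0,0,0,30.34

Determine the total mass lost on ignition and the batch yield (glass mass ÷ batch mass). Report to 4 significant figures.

LOI loss = 13.77 pbw; glass = 81.89 pbw; yield = 85.60%

Every computation maintains full float precision end to end — working values are printed with 4-significant-figure rounding within the worked lines. Exactly one rounding lands on every reported figure; derived quantities are re-derived starting from the weights per 81.89 pbw of glass at full precision (LOI, six oxide percentages, net glass mass, the yield, the totals) as set out in the question or the answer.
Material-by-material LOI:
  Tabular alumina: 2.951 × 0.004000 = 0.01180 pbw
  Minium: 13.17 × 0.02300 = 0.3029 pbw
  Aragonite: 16.81 × 0.4420 = 7.430 pbw
  Albite: 38.85 × 0.01300 = 0.5050 pbw
  CaSiO3: 5.740 × 0.003000 = 0.01722 pbw
  Strontianite: 18.14 × 0.3034 = 5.504 pbw
Total LOI = 13.77 pbw
Glass = batch − LOI = 95.66 − 13.77 = 81.89 pbw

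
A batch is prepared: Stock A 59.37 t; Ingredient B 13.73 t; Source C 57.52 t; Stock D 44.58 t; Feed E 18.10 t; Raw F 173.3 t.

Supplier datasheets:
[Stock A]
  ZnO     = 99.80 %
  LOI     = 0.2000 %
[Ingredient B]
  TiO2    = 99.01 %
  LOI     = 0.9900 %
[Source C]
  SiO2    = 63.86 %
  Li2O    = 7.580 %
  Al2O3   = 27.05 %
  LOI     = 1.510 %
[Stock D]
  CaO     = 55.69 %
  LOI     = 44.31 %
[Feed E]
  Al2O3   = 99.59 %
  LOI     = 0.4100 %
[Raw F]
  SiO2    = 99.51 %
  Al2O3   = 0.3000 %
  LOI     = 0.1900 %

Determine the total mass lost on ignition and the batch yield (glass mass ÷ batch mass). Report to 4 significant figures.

LOI loss = 21.28 t; glass = 345.3 t; yield = 94.20%

Mid-chain values appear rounded off to 4 significant figures in the printout — the working math maintains full precision all the way through — every reported figure takes just one rounding; the derived quantities are rebuilt from the weighed amounts for 345.3 t of glass at exact precision (six oxide percentages, ignition loss, the totals, yield, glass mass) as they appear in problem or answer.
Ignition loss by material:
  Stock A: 59.37 × 0.002000 = 0.1187 t
  Ingredient B: 13.73 × 0.009900 = 0.1359 t
  Source C: 57.52 × 0.01510 = 0.8686 t
  Stock D: 44.58 × 0.4431 = 19.75 t
  Feed E: 18.10 × 0.004100 = 0.07421 t
  Raw F: 173.3 × 0.001900 = 0.3293 t
Total LOI = 21.28 t
Glass = batch − LOI = 366.6 − 21.28 = 345.3 t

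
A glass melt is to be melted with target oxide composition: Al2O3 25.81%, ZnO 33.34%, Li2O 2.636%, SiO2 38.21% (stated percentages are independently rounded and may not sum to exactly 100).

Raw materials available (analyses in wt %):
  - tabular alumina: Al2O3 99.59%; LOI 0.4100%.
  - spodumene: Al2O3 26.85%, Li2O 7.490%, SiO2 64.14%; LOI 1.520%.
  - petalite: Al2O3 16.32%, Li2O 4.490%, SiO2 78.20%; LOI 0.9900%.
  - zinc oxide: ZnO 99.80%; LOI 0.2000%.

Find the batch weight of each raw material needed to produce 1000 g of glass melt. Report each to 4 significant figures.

Every computation carries full precision throughout — rounding to 4 significant digits governs every in-between result as displayed; every reported value undergoes a single rounding — the derived quantities are computed starting from the weights for 1000 g of glass at exact precision (four oxide percentages, the totals, glass mass, yield, ignition loss) as quoted within problem or answer.
Target masses of each oxide per 1000 g glass melt:
  Al2O3: 25.81% × 1000 = 258.1 g
  ZnO: 33.34% × 1000 = 333.4 g
  Li2O: 2.636% × 1000 = 26.36 g
  SiO2: 38.21% × 1000 = 382.1 g
Per-oxide balance check from the weights as reported, per the basis as stated (summed amounts equal target values net of answer rounding effects):
  Al2O3: 163.4·0.9959 + 116.1·0.2685 + 393.4·0.1632 = 258.1 g (target 258.1 g)
  ZnO: 334.1·0.9980 = 333.4 g (target 333.4 g)
  Li2O: 116.1·0.07490 + 393.4·0.04490 = 26.36 g (target 26.36 g)
  SiO2: 116.1·0.6414 + 393.4·0.7820 = 382.1 g (target 382.1 g)
Consistency of the glass mass: total batch − LOI = 1000 g (the targets, summed, come to 1000 g; versus the stated basis of 1000 g — deltas are rounding alone).
Summing the batch: Σ batch = 1007 g; LOI removed, Σ of batch·LOI: 6.998 g; glass ÷ batch gives a yield of 99.31%.

Batch per 1000 g glass melt:
  tabular alumina: 163.4 g
  spodumene: 116.1 g
  petalite: 393.4 g
  zinc oxide: 334.1 g
Total batch = 1007 g; LOI loss = 6.998 g; yield = 99.31%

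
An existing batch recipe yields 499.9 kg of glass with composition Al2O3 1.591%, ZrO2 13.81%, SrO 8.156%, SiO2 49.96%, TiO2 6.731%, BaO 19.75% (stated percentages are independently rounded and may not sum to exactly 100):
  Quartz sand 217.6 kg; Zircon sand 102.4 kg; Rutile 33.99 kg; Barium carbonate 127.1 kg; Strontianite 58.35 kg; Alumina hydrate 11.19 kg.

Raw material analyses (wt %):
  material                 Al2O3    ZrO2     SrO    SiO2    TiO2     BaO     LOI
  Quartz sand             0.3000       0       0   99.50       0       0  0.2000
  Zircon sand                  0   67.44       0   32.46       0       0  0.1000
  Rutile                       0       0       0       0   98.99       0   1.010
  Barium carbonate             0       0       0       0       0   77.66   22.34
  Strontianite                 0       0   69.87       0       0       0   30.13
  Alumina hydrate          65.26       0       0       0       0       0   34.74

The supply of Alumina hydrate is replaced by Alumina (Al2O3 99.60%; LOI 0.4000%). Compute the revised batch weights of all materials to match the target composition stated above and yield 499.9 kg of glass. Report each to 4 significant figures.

The working math runs at exact precision at each step; in-progress results are printed, rounded to four significant digits, at each printed step. Each reported result includes exactly one rounding — the derived quantities, including the totals, six oxide percentages, yield, net glass mass, ignition loss, are computed using the weight values for 499.9 kg of glass at exact precision, as written in either problem or answer.
Target oxide masses per 499.9 kg glass:
  Al2O3: 1.591% × 499.9 = 7.953 kg
  ZrO2: 13.81% × 499.9 = 69.04 kg
  SrO: 8.156% × 499.9 = 40.77 kg
  SiO2: 49.96% × 499.9 = 249.8 kg
  TiO2: 6.731% × 499.9 = 33.65 kg
  BaO: 19.75% × 499.9 = 98.73 kg
Balance tally, oxide-wise, with the batch weights as given, relative to the basis at hand (sum by sum, the targets are met once rounding is allowed for):
  Al2O3: 217.6·0.003000 + 7.330·0.9960 = 7.953 kg (target 7.953 kg)
  ZrO2: 102.4·0.6744 = 69.06 kg (target 69.04 kg)
  SrO: 58.35·0.6987 = 40.77 kg (target 40.77 kg)
  SiO2: 217.6·0.9950 + 102.4·0.3246 = 249.8 kg (target 249.8 kg)
  TiO2: 33.99·0.9899 = 33.65 kg (target 33.65 kg)
  BaO: 127.1·0.7766 = 98.71 kg (target 98.73 kg)
Auditing the glass mass value: batch Σ − ignition loss = 499.9 kg (oxide target masses add up to 499.9 kg; the stated basis being 499.9 kg — differing by rounding only).
Batch grand total — Σ batch = 546.8 kg; the LOI term Σ batch·LOI equals 46.89 kg; glass ÷ batch gives a yield of 91.43%.

Revised batch per 499.9 kg glass:
  Quartz sand: 217.6 kg
  Zircon sand: 102.4 kg
  Rutile: 33.99 kg
  Barium carbonate: 127.1 kg
  Strontianite: 58.35 kg
  Alumina: 7.330 kg
Total batch = 546.8 kg; LOI loss = 46.89 kg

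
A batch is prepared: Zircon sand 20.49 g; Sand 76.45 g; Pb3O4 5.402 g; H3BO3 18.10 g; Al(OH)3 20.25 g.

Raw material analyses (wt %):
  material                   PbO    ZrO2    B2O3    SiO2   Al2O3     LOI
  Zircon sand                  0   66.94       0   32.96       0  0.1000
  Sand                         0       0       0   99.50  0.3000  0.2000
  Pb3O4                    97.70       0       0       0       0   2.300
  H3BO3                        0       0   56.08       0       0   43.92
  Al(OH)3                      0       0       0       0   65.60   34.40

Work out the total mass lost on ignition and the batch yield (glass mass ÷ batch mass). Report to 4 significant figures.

Values along the way appear, rounded to 4 significant digits, in the printout — all arithmetic runs at exact precision from start to finish — every reported result is rounded just once — derived quantities (five oxide percentages, the yield, ignition loss, totals, glass mass) are rebuilt from the batch weights at 125.5 g of glass at full precision, exactly as printed in the problem or answer text.
Material-by-material LOI:
  Zircon sand: 20.49 × 0.001000 = 0.02049 g
  Sand: 76.45 × 0.002000 = 0.1529 g
  Pb3O4: 5.402 × 0.02300 = 0.1242 g
  H3BO3: 18.10 × 0.4392 = 7.950 g
  Al(OH)3: 20.25 × 0.3440 = 6.966 g
Total LOI = 15.21 g
Glass = batch − LOI = 140.7 − 15.21 = 125.5 g

LOI loss = 15.21 g; glass = 125.5 g; yield = 89.19%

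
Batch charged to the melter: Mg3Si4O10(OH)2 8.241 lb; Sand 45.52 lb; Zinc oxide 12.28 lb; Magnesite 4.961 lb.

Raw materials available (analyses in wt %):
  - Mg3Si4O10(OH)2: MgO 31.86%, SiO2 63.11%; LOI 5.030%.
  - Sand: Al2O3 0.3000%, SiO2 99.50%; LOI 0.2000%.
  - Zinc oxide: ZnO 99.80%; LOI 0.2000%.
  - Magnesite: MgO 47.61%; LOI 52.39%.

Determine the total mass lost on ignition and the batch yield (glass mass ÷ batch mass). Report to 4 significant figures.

LOI loss = 3.129 lb; glass = 67.87 lb; yield = 95.59%

Mid-chain values are printed (rounded to 4 significant figures) between the steps — all internal work runs at full float precision at each step — each reported figure takes just one rounding — the derived quantities (yield, four oxide percentages, the totals, LOI, net glass mass) are carried using the weight values for 67.87 lb of glass in full precision exactly as shown in the problem or the answer.
Ignition loss by material:
  Mg3Si4O10(OH)2: 8.241 × 0.05030 = 0.4145 lb
  Sand: 45.52 × 0.002000 = 0.09104 lb
  Zinc oxide: 12.28 × 0.002000 = 0.02456 lb
  Magnesite: 4.961 × 0.5239 = 2.599 lb
Total LOI = 3.129 lb
Glass = batch − LOI = 71.00 − 3.129 = 67.87 lb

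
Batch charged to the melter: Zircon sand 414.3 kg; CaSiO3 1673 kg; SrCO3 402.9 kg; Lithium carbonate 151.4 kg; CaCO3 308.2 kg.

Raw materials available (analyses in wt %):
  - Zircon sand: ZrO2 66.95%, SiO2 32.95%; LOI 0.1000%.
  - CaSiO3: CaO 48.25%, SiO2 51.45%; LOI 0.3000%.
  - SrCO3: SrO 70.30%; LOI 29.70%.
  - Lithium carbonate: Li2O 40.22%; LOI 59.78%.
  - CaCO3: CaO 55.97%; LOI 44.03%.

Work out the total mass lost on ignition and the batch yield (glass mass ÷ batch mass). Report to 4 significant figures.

LOI loss = 351.3 kg; glass = 2598 kg; yield = 88.09%

Values along the way are printed rounded to 4 significant figures in the printout; all internal work runs at full precision in all steps. Each reported result sees exactly one rounding. Derived quantities, which include totals, yield, ignition loss, net glass mass, the five compositions, are rebuilt at exact precision, precisely as stated by the problem or the answer, starting from the weights at 2598 kg of glass.
LOI of each material in turn:
  Zircon sand: 414.3 × 0.001000 = 0.4143 kg
  CaSiO3: 1673 × 0.003000 = 5.019 kg
  SrCO3: 402.9 × 0.2970 = 119.7 kg
  Lithium carbonate: 151.4 × 0.5978 = 90.51 kg
  CaCO3: 308.2 × 0.4403 = 135.7 kg
Total LOI = 351.3 kg
Glass = batch − LOI = 2950 − 351.3 = 2598 kg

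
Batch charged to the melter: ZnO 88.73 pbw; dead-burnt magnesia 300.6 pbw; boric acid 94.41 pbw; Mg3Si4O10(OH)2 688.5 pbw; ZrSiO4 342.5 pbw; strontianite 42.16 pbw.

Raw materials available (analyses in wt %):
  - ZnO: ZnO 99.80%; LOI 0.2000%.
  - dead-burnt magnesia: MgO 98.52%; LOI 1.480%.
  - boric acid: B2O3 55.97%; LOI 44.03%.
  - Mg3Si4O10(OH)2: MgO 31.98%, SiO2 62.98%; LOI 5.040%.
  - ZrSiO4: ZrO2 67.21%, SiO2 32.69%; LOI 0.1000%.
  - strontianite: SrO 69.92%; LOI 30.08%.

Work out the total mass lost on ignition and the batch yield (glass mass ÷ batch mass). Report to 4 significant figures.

The whole derivation maintains full float precision at every stage; working values are rounded to 4 significant digits as shown. Every reported number is rounded exactly once; the derived quantities (glass mass, ignition loss, yield, the six compositions, totals) are rebuilt in full float precision using the weight values for 1463 pbw of glass, exactly as shown in the question or the answer.
Each material's LOI contribution:
  ZnO: 88.73 × 0.002000 = 0.1775 pbw
  dead-burnt magnesia: 300.6 × 0.01480 = 4.449 pbw
  boric acid: 94.41 × 0.4403 = 41.57 pbw
  Mg3Si4O10(OH)2: 688.5 × 0.05040 = 34.70 pbw
  ZrSiO4: 342.5 × 0.001000 = 0.3425 pbw
  strontianite: 42.16 × 0.3008 = 12.68 pbw
Total LOI = 93.92 pbw
Glass = batch − LOI = 1557 − 93.92 = 1463 pbw

LOI loss = 93.92 pbw; glass = 1463 pbw; yield = 93.97%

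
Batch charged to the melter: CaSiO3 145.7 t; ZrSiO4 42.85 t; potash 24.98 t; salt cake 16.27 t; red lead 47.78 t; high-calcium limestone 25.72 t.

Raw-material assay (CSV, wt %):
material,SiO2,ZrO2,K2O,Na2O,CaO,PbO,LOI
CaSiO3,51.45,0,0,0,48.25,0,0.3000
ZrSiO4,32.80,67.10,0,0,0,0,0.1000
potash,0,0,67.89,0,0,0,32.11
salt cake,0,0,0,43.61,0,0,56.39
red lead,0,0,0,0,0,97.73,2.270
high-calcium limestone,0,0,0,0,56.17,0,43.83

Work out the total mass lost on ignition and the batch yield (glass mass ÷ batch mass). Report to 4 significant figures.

LOI loss = 30.03 t; glass = 273.3 t; yield = 90.10%

All arithmetic maintains exact precision through the solve — rounding to four significant digits governs each in-between result as printed. Each reported figure receives exactly one rounding — all derived quantities, including yield, net glass mass, totals, ignition loss, six oxide percentages, are re-derived using the weight values for 273.3 t of glass at full precision as written in the problem or answer text.
Loss on ignition, line by line:
  CaSiO3: 145.7 × 0.003000 = 0.4371 t
  ZrSiO4: 42.85 × 0.001000 = 0.04285 t
  potash: 24.98 × 0.3211 = 8.021 t
  salt cake: 16.27 × 0.5639 = 9.175 t
  red lead: 47.78 × 0.02270 = 1.085 t
  high-calcium limestone: 25.72 × 0.4383 = 11.27 t
Total LOI = 30.03 t
Glass = batch − LOI = 303.3 − 30.03 = 273.3 t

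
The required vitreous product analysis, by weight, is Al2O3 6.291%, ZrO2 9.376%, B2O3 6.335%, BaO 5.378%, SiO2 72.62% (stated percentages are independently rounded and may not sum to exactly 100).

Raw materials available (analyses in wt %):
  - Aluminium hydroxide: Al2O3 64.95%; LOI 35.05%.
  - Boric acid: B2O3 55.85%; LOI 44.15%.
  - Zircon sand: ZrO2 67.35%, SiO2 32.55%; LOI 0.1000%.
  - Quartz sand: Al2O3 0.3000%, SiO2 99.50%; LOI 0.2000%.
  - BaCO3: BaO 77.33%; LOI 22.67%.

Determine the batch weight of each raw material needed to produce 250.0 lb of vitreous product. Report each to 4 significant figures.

Batch per 250.0 lb vitreous product:
  Aluminium hydroxide: 23.42 lb
  Boric acid: 28.36 lb
  Zircon sand: 34.80 lb
  Quartz sand: 171.1 lb
  BaCO3: 17.39 lb
Total batch = 275.1 lb; LOI loss = 25.05 lb; yield = 90.89%

Values along the way are printed, rounded to 4 significant digits, within the worked lines; all arithmetic holds full float precision through the solve — each reported number is rounded a single time. All derived quantities are re-derived at full precision (ignition loss, yield, the totals, net glass mass, five oxide percentages) from the batch weights per 250.0 lb of glass exactly as printed in problem or answer.
Target oxide masses per 250.0 lb vitreous product:
  Al2O3: 6.291% × 250.0 = 15.73 lb
  ZrO2: 9.376% × 250.0 = 23.44 lb
  B2O3: 6.335% × 250.0 = 15.84 lb
  BaO: 5.378% × 250.0 = 13.44 lb
  SiO2: 72.62% × 250.0 = 181.6 lb
A balance pass over the oxides, from the weights as reported, against the basis in use (summed amounts equal target values within answer rounding):
  Al2O3: 23.42·0.6495 + 171.1·0.003000 = 15.72 lb (target 15.73 lb)
  ZrO2: 34.80·0.6735 = 23.44 lb (target 23.44 lb)
  B2O3: 28.36·0.5585 = 15.84 lb (target 15.84 lb)
  BaO: 17.39·0.7733 = 13.45 lb (target 13.44 lb)
  SiO2: 34.80·0.3255 + 171.1·0.9950 = 181.6 lb (target 181.6 lb)
Glass mass check: batch Σ − ignition loss = 250.0 lb (targets for the oxides total 250.0 lb; stated basis 250.0 lb — deltas are rounding alone).
Adding the batch up: Σ batch = 275.1 lb; Σ batch·LOI gives LOI loss = 25.05 lb; glass ÷ batch gives a yield of 90.89%.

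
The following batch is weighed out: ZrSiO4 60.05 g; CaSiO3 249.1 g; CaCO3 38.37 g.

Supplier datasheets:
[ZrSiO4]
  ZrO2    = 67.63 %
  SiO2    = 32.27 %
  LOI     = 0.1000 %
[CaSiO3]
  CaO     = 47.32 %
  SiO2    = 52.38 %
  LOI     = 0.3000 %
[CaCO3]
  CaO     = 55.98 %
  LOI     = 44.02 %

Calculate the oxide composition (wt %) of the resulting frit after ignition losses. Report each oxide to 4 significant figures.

Rounding to 4 significant digits governs each working value as displayed; the working math keeps exact precision end to end; each reported number undergoes a single rounding — all derived quantities (the yield, ignition loss, glass mass, three oxide percentages, totals) are rebuilt at full float precision using the weight values on 329.8 g of glass, as quoted within question or answer.
Delivered oxide masses:
  ZrO2: 60.05·0.6763 = 40.61 g
  CaO: 249.1·0.4732 + 38.37·0.5598 = 139.4 g
  SiO2: 60.05·0.3227 + 249.1·0.5238 = 149.9 g
LOI: 60.05·0.001000 + 249.1·0.003000 + 38.37·0.4402 = 17.70 g
Net of LOI, the glass mass = 347.5 − 17.70 = 329.8 g (= Σ oxide masses)
each oxide over glass, ×100, is wt %

Glass mass = 329.8 g (batch 347.5 − LOI 17.70).
Composition: ZrO2 12.31%, CaO 42.25%, SiO2 45.44%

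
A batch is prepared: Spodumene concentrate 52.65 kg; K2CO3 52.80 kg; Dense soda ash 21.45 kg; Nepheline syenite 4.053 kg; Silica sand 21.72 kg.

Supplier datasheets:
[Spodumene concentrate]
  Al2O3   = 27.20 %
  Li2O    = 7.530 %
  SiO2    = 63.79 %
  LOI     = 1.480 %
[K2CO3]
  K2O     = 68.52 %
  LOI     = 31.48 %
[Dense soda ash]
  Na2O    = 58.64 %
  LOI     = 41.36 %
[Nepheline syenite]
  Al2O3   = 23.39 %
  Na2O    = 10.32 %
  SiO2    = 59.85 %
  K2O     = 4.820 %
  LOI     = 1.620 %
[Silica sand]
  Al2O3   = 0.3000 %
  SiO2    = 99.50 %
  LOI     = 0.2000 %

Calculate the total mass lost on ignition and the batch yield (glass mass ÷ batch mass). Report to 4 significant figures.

LOI loss = 26.38 kg; glass = 126.3 kg; yield = 82.72%

The whole derivation holds full precision from first step to last. Intermediates are displayed (rounded to 4 significant digits) across the worked steps; every reported figure takes exactly one rounding — all derived quantities are carried from the weighed amounts per 126.3 kg of glass in full precision (totals, net glass mass, the yield, the five compositions, LOI) exactly as printed in question or answer.
LOI of each material in turn:
  Spodumene concentrate: 52.65 × 0.01480 = 0.7792 kg
  K2CO3: 52.80 × 0.3148 = 16.62 kg
  Dense soda ash: 21.45 × 0.4136 = 8.872 kg
  Nepheline syenite: 4.053 × 0.01620 = 0.06566 kg
  Silica sand: 21.72 × 0.002000 = 0.04344 kg
Total LOI = 26.38 kg
Glass = batch − LOI = 152.7 − 26.38 = 126.3 kg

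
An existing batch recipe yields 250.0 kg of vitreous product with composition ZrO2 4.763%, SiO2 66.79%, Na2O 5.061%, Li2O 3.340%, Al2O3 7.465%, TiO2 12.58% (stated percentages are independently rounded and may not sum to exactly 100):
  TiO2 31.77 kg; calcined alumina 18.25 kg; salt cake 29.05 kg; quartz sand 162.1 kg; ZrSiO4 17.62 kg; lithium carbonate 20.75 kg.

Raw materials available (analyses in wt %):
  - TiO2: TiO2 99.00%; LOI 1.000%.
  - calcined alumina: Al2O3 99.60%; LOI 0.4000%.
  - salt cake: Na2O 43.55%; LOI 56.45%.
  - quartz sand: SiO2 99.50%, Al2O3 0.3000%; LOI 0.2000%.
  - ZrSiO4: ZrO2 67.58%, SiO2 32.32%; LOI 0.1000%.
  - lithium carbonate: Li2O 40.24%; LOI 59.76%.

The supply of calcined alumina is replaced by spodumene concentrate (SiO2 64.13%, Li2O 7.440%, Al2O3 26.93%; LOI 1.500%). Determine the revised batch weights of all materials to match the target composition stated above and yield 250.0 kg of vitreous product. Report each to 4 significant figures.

Values along the way are printed, rounded to four significant digits, when written out; every computation keeps exact precision in every operation. Every reported value is rounded just once — all derived quantities (six oxide percentages, glass mass, the totals, yield, ignition loss) are rebuilt in full float precision from the batch weights on 250.0 kg of glass, exactly as printed in the problem or the answer.
Oxide-by-oxide targets in 250.0 kg vitreous product:
  ZrO2: 4.763% × 250.0 = 11.91 kg
  SiO2: 66.79% × 250.0 = 167.0 kg
  Na2O: 5.061% × 250.0 = 12.65 kg
  Li2O: 3.340% × 250.0 = 8.350 kg
  Al2O3: 7.465% × 250.0 = 18.66 kg
  TiO2: 12.58% × 250.0 = 31.45 kg
Checking each oxide sum given the weights on record, against the basis in use (every target is met by its sum net of answer rounding effects):
  ZrO2: 17.62·0.6758 = 11.91 kg (target 11.91 kg)
  SiO2: 67.98·0.6413 + 118.3·0.9950 + 17.62·0.3232 = 167.0 kg (target 167.0 kg)
  Na2O: 29.05·0.4355 = 12.65 kg (target 12.65 kg)
  Li2O: 67.98·0.07440 + 8.181·0.4024 = 8.350 kg (target 8.350 kg)
  Al2O3: 67.98·0.2693 + 118.3·0.003000 = 18.66 kg (target 18.66 kg)
  TiO2: 31.77·0.9900 = 31.45 kg (target 31.45 kg)
Glass-mass closure: whole batch net of LOI = 250.0 kg (per-oxide target masses sum to 250.0 kg; with the basis standing at 250.0 kg — any gap is answer rounding).
Adding the batch up: Σ batch = 272.9 kg; ignition loss, Σ(batch × LOI) = 22.88 kg; yield = glass ÷ total batch = 91.62%.

Revised batch per 250.0 kg vitreous product:
  TiO2: 31.77 kg
  spodumene concentrate: 67.98 kg
  salt cake: 29.05 kg
  quartz sand: 118.3 kg
  ZrSiO4: 17.62 kg
  lithium carbonate: 8.181 kg
Total batch = 272.9 kg; LOI loss = 22.88 kg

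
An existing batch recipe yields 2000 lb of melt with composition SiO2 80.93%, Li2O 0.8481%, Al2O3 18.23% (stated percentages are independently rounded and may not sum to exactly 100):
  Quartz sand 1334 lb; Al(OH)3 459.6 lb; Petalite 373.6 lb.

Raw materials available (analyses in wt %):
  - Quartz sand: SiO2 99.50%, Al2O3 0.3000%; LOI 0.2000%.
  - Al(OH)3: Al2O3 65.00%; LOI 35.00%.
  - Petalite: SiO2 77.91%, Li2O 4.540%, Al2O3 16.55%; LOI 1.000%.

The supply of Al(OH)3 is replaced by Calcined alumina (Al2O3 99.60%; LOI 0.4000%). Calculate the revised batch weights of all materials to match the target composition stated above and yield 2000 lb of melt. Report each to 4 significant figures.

All internal work keeps full precision through the solve — mid-chain values appear with 4-significant-digit rounding as written. A single rounding finalizes each reported figure; all derived quantities are recomputed from the weighed amounts on 2000 lb of glass at full float precision (glass mass, three oxide percentages, ignition loss, yield, totals) as given in problem or answer.
Oxide-by-oxide targets in 2000 lb melt:
  SiO2: 80.93% × 2000 = 1619 lb
  Li2O: 0.8481% × 2000 = 16.96 lb
  Al2O3: 18.23% × 2000 = 364.6 lb
Mass-balance tally per oxide using the reported weights, under the basis named above (sums match the target masses exact up to rounding of places):
  SiO2: 1334·0.9950 + 373.6·0.7791 = 1618 lb (target 1619 lb)
  Li2O: 373.6·0.04540 = 16.96 lb (target 16.96 lb)
  Al2O3: 1334·0.003000 + 300.0·0.9960 + 373.6·0.1655 = 364.6 lb (target 364.6 lb)
Mass balance on the glass: batch Σ − ignition loss = 2000 lb (targets for the oxides total 2000 lb; against the stated basis, 2000 lb — deltas are rounding alone).
Batch total: Σ batch = 2008 lb; loss to ignition Σ batch·LOI = 7.604 lb; yield: glass divided by total = 99.62%.

Revised batch per 2000 lb melt:
  Quartz sand: 1334 lb
  Calcined alumina: 300.0 lb
  Petalite: 373.6 lb
Total batch = 2008 lb; LOI loss = 7.604 lb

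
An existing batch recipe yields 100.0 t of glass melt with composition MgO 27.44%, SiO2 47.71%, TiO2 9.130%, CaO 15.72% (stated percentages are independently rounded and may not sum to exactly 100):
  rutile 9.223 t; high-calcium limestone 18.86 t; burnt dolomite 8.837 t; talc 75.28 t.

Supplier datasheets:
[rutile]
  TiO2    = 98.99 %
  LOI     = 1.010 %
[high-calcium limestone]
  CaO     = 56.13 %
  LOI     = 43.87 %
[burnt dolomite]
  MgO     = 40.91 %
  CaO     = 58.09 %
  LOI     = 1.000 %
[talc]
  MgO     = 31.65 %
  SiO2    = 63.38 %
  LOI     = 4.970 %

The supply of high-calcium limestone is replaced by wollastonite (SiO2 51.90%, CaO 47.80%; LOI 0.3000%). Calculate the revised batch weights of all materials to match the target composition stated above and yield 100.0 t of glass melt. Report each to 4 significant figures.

Revised batch per 100.0 t glass melt:
  rutile: 9.223 t
  wollastonite: 12.51 t
  burnt dolomite: 16.76 t
  talc: 65.03 t
Total batch = 103.5 t; LOI loss = 3.530 t

The intermediate values are printed rounded to 4 significant figures at each printed step; the working math maintains full float precision at all times. A single rounding completes each reported result — all derived quantities, which include four oxide percentages, LOI, the yield, the totals, glass mass, are computed at full float precision, as given in the problem or the answer, from the batch weights per 100.0 t of glass.
Oxide-by-oxide targets in 100.0 t glass melt:
  MgO: 27.44% × 100.0 = 27.44 t
  SiO2: 47.71% × 100.0 = 47.71 t
  TiO2: 9.130% × 100.0 = 9.130 t
  CaO: 15.72% × 100.0 = 15.72 t
Sums-versus-targets review per the reported batch figures, under the basis named above (each sum matches its target mass within answer rounding):
  MgO: 16.76·0.4091 + 65.03·0.3165 = 27.44 t (target 27.44 t)
  SiO2: 12.51·0.5190 + 65.03·0.6338 = 47.71 t (target 47.71 t)
  TiO2: 9.223·0.9899 = 9.130 t (target 9.130 t)
  CaO: 12.51·0.4780 + 16.76·0.5809 = 15.72 t (target 15.72 t)
Glass-mass bookkeeping: the batch minus its LOI: 99.99 t (the targets, summed, come to 100.0 t; versus the stated basis of 100.0 t — any gap is answer rounding).
Batch total: Σ batch = 103.5 t; LOI removed, Σ of batch·LOI: 3.530 t; glass ÷ batch gives a yield of 96.59%.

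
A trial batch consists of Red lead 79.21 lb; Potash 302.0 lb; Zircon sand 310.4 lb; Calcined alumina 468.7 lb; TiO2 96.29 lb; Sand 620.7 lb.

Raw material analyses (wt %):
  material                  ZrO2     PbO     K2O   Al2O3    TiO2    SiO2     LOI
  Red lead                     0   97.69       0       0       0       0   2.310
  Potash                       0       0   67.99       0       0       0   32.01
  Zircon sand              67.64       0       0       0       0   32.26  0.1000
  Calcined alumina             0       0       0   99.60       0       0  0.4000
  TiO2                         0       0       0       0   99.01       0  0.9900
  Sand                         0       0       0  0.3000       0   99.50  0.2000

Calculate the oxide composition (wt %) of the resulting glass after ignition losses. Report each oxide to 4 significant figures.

Glass mass = 1774 lb (batch 1877 − LOI 102.9).
Composition: ZrO2 11.83%, PbO 4.361%, K2O 11.57%, Al2O3 26.41%, TiO2 5.373%, SiO2 40.45%

The intermediate values are displayed (rounded to 4 significant figures) alongside each step — the working math runs at exact precision in all steps — each reported number undergoes a single rounding — the derived quantities are computed at exact precision (totals, yield, LOI, the six compositions, net glass mass) starting from the weights for 1774 lb of glass as they appear in either problem or answer.
Delivered oxide masses:
  ZrO2: 310.4·0.6764 = 210.0 lb
  PbO: 79.21·0.9769 = 77.38 lb
  K2O: 302.0·0.6799 = 205.3 lb
  Al2O3: 468.7·0.9960 + 620.7·0.003000 = 468.7 lb
  TiO2: 96.29·0.9901 = 95.34 lb
  SiO2: 310.4·0.3226 + 620.7·0.9950 = 717.7 lb
LOI: 79.21·0.02310 + 302.0·0.3201 + 310.4·0.001000 + 468.7·0.004000 + 96.29·0.009900 + 620.7·0.002000 = 102.9 lb
batch − LOI leaves glass = 1877 − 102.9 = 1774 lb (consistent with Σ oxide mass)
percent share: oxide ÷ glass, ×100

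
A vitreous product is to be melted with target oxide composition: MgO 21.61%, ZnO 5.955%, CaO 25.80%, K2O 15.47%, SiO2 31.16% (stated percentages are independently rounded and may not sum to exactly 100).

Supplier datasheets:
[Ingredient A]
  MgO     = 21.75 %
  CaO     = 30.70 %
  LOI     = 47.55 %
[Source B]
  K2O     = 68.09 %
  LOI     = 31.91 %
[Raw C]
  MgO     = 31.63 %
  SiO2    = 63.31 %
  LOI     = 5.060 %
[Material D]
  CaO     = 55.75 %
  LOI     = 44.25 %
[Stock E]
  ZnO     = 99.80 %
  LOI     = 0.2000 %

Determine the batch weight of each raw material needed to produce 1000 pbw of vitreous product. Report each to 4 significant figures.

Full float precision is kept end to end; intermediates are shown (rounded to 4 significant figures) across the worked steps; every reported result takes exactly one rounding — all derived quantities are re-derived from the weighed amounts on 1000 pbw of glass in exact precision (glass mass, LOI, the yield, totals, five oxide percentages) exactly as shown in question or answer.
The oxide mass targets at 1000 pbw vitreous product:
  MgO: 21.61% × 1000 = 216.1 pbw
  ZnO: 5.955% × 1000 = 59.55 pbw
  CaO: 25.80% × 1000 = 258.0 pbw
  K2O: 15.47% × 1000 = 154.7 pbw
  SiO2: 31.16% × 1000 = 311.6 pbw
Verifying the oxide balance working from each reported weight, against the basis in use (every target is met by its sum exact up to rounding of places):
  MgO: 277.8·0.2175 + 492.2·0.3163 = 216.1 pbw (target 216.1 pbw)
  ZnO: 59.67·0.9980 = 59.55 pbw (target 59.55 pbw)
  CaO: 277.8·0.3070 + 309.8·0.5575 = 258.0 pbw (target 258.0 pbw)
  K2O: 227.2·0.6809 = 154.7 pbw (target 154.7 pbw)
  SiO2: 492.2·0.6331 = 311.6 pbw (target 311.6 pbw)
Auditing the glass mass value: batch Σ − ignition loss = 1000 pbw (per-oxide target masses sum to 1000 pbw; against the stated basis, 1000 pbw — a pure rounding effect).
Adding the batch up: Σ batch = 1367 pbw; LOI removed, Σ of batch·LOI: 366.7 pbw; yield = glass ÷ total batch = 73.17%.

Batch per 1000 pbw vitreous product:
  Ingredient A: 277.8 pbw
  Source B: 227.2 pbw
  Raw C: 492.2 pbw
  Material D: 309.8 pbw
  Stock E: 59.67 pbw
Total batch = 1367 pbw; LOI loss = 366.7 pbw; yield = 73.17%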